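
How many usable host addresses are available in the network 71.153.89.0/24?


Host bits = 32 - 24 = 8
Total addresses = 2^8 = 256
Usable = total - 2 (network and broadcast)
Usable hosts: 254


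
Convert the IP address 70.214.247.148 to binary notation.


70 = 01000110
214 = 11010110
247 = 11110111
148 = 10010100
Binary: 01000110.11010110.11110111.10010100


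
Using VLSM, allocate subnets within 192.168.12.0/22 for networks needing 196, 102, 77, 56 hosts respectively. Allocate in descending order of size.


196 hosts -> /24 (254 usable): 192.168.12.0/24
102 hosts -> /25 (126 usable): 192.168.13.0/25
77 hosts -> /25 (126 usable): 192.168.13.128/25
56 hosts -> /26 (62 usable): 192.168.14.0/26
Allocation: 192.168.12.0/24 (196 hosts, 254 usable); 192.168.13.0/25 (102 hosts, 126 usable); 192.168.13.128/25 (77 hosts, 126 usable); 192.168.14.0/26 (56 hosts, 62 usable)


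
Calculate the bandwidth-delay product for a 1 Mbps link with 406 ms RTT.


BDP = bandwidth * RTT
= 1 Mbps * 406 ms
= 1 * 1e6 * 406 / 1000 bits
= 406000 bits
= 50750 bytes
= 49.5605 KB
BDP = 406000 bits (50750 bytes)


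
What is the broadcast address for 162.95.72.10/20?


Network: 162.95.64.0/20
Host bits = 12
Set all host bits to 1:
Broadcast: 162.95.79.255


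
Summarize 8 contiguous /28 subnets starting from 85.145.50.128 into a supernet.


Original prefix: /28
Number of subnets: 8 = 2^3
New prefix = 28 - 3 = 25
Supernet: 85.145.50.128/25


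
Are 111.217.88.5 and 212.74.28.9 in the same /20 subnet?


Mask: 255.255.240.0
111.217.88.5 AND mask = 111.217.80.0
212.74.28.9 AND mask = 212.74.16.0
No, different subnets (111.217.80.0 vs 212.74.16.0)


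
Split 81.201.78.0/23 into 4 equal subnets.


New prefix = 23 + 2 = 25
Each subnet has 128 addresses
  81.201.78.0/25
  81.201.78.128/25
  81.201.79.0/25
  81.201.79.128/25
Subnets: 81.201.78.0/25, 81.201.78.128/25, 81.201.79.0/25, 81.201.79.128/25


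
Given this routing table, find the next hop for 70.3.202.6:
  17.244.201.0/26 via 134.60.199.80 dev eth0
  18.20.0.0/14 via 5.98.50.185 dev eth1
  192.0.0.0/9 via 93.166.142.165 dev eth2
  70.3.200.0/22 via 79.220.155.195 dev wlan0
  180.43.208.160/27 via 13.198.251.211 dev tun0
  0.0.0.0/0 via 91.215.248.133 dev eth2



Longest prefix match for 70.3.202.6:
  /26 17.244.201.0: no
  /14 18.20.0.0: no
  /9 192.0.0.0: no
  /22 70.3.200.0: MATCH
  /27 180.43.208.160: no
  /0 0.0.0.0: MATCH
Selected: next-hop 79.220.155.195 via wlan0 (matched /22)


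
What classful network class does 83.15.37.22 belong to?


First octet: 83
Binary: 01010011
0xxxxxxx -> Class A (1-126)
Class A, default mask 255.0.0.0 (/8)


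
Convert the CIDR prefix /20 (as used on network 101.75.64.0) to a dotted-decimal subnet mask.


/20 means 20 network bits, 12 host bits
Binary: 11111111111111111111000000000000
Mask: 255.255.240.0


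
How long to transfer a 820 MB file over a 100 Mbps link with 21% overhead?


Effective throughput = 100 * (1 - 21/100) = 79 Mbps
File size in Mb = 820 * 8 = 6560 Mb
Time = 6560 / 79
Time = 83.038 seconds


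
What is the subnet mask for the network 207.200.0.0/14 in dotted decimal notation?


/14 means 14 network bits, 18 host bits
Binary: 11111111111111000000000000000000
Mask: 255.252.0.0


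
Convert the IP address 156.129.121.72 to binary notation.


156 = 10011100
129 = 10000001
121 = 01111001
72 = 01001000
Binary: 10011100.10000001.01111001.01001000


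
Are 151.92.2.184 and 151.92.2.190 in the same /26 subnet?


Mask: 255.255.255.192
151.92.2.184 AND mask = 151.92.2.128
151.92.2.190 AND mask = 151.92.2.128
Yes, same subnet (151.92.2.128)


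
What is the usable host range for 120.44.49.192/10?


Network: 120.0.0.0
Broadcast: 120.63.255.255
First usable = network + 1
Last usable = broadcast - 1
Range: 120.0.0.1 to 120.63.255.254


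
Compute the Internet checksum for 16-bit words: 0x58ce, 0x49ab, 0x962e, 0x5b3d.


Sum all words (with carry folding):
+ 0x58ce = 0x58ce
+ 0x49ab = 0xa279
+ 0x962e = 0x38a8
+ 0x5b3d = 0x93e5
One's complement: ~0x93e5
Checksum = 0x6c1a


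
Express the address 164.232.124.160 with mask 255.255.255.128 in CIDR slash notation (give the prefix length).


Binary: 11111111.11111111.11111111.10000000
Count leading 1s
Prefix: /25


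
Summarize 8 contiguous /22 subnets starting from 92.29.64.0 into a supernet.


Original prefix: /22
Number of subnets: 8 = 2^3
New prefix = 22 - 3 = 19
Supernet: 92.29.64.0/19


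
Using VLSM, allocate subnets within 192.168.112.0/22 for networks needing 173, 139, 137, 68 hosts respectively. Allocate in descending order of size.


173 hosts -> /24 (254 usable): 192.168.112.0/24
139 hosts -> /24 (254 usable): 192.168.113.0/24
137 hosts -> /24 (254 usable): 192.168.114.0/24
68 hosts -> /25 (126 usable): 192.168.115.0/25
Allocation: 192.168.112.0/24 (173 hosts, 254 usable); 192.168.113.0/24 (139 hosts, 254 usable); 192.168.114.0/24 (137 hosts, 254 usable); 192.168.115.0/25 (68 hosts, 126 usable)


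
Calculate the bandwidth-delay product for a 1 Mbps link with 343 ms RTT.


BDP = bandwidth * RTT
= 1 Mbps * 343 ms
= 1 * 1e6 * 343 / 1000 bits
= 343000 bits
= 42875 bytes
= 41.8701 KB
BDP = 343000 bits (42875 bytes)


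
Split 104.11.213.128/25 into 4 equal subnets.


New prefix = 25 + 2 = 27
Each subnet has 32 addresses
  104.11.213.128/27
  104.11.213.160/27
  104.11.213.192/27
  104.11.213.224/27
Subnets: 104.11.213.128/27, 104.11.213.160/27, 104.11.213.192/27, 104.11.213.224/27


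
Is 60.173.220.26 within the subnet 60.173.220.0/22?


Subnet network: 60.173.220.0
Test IP AND mask: 60.173.220.0
Yes, 60.173.220.26 is in 60.173.220.0/22


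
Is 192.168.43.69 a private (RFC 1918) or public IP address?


RFC 1918 private ranges:
  10.0.0.0/8 (10.0.0.0 - 10.255.255.255)
  172.16.0.0/12 (172.16.0.0 - 172.31.255.255)
  192.168.0.0/16 (192.168.0.0 - 192.168.255.255)
Private (in 192.168.0.0/16)


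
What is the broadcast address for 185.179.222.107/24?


Network: 185.179.222.0/24
Host bits = 8
Set all host bits to 1:
Broadcast: 185.179.222.255


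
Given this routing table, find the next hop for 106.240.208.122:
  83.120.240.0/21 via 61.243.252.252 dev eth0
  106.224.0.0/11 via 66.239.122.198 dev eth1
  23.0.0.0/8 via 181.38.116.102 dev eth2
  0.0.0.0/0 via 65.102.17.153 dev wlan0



Longest prefix match for 106.240.208.122:
  /21 83.120.240.0: no
  /11 106.224.0.0: MATCH
  /8 23.0.0.0: no
  /0 0.0.0.0: MATCH
Selected: next-hop 66.239.122.198 via eth1 (matched /11)


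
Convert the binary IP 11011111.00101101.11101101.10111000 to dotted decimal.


11011111 = 223
00101101 = 45
11101101 = 237
10111000 = 184
IP: 223.45.237.184


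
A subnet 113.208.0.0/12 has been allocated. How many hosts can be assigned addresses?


Host bits = 32 - 12 = 20
Total addresses = 2^20 = 1048576
Usable = total - 2 (network and broadcast)
Usable hosts: 1048574


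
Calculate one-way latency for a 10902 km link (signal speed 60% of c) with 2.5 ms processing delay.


Speed = 0.6 * 3e5 km/s = 180000 km/s
Propagation delay = 10902 / 180000 = 0.0606 s = 60.5667 ms
Processing delay = 2.5 ms
Total one-way latency = 63.0667 ms


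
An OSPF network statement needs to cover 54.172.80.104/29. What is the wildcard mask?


Subnet mask: 255.255.255.248
Wildcard = 255.255.255.255 - subnet mask
255 - 255 = 0
255 - 255 = 0
255 - 255 = 0
255 - 248 = 7
Wildcard: 0.0.0.7


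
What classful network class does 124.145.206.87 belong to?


First octet: 124
Binary: 01111100
0xxxxxxx -> Class A (1-126)
Class A, default mask 255.0.0.0 (/8)


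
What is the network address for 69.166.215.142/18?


IP:   01000101.10100110.11010111.10001110
Mask: 11111111.11111111.11000000.00000000
AND operation:
Net:  01000101.10100110.11000000.00000000
Network: 69.166.192.0/18


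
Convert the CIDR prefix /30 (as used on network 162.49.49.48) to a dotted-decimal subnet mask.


/30 means 30 network bits, 2 host bits
Binary: 11111111111111111111111111111100
Mask: 255.255.255.252


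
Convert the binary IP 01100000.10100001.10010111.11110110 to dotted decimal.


01100000 = 96
10100001 = 161
10010111 = 151
11110110 = 246
IP: 96.161.151.246


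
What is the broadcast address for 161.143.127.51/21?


Network: 161.143.120.0/21
Host bits = 11
Set all host bits to 1:
Broadcast: 161.143.127.255


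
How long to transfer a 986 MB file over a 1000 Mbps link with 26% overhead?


Effective throughput = 1000 * (1 - 26/100) = 740 Mbps
File size in Mb = 986 * 8 = 7888 Mb
Time = 7888 / 740
Time = 10.6595 seconds


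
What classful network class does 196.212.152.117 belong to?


First octet: 196
Binary: 11000100
110xxxxx -> Class C (192-223)
Class C, default mask 255.255.255.0 (/24)


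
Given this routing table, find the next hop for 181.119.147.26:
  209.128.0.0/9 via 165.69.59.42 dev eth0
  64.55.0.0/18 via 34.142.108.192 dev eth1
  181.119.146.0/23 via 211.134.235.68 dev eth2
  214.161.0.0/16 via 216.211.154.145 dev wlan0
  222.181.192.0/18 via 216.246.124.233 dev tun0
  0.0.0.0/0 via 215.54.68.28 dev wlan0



Longest prefix match for 181.119.147.26:
  /9 209.128.0.0: no
  /18 64.55.0.0: no
  /23 181.119.146.0: MATCH
  /16 214.161.0.0: no
  /18 222.181.192.0: no
  /0 0.0.0.0: MATCH
Selected: next-hop 211.134.235.68 via eth2 (matched /23)


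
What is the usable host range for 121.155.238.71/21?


Network: 121.155.232.0
Broadcast: 121.155.239.255
First usable = network + 1
Last usable = broadcast - 1
Range: 121.155.232.1 to 121.155.239.254


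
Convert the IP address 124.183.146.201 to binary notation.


124 = 01111100
183 = 10110111
146 = 10010010
201 = 11001001
Binary: 01111100.10110111.10010010.11001001


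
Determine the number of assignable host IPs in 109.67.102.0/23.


Host bits = 32 - 23 = 9
Total addresses = 2^9 = 512
Usable = total - 2 (network and broadcast)
Usable hosts: 510


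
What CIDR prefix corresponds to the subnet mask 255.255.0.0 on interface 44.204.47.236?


Binary: 11111111.11111111.00000000.00000000
Count leading 1s
Prefix: /16


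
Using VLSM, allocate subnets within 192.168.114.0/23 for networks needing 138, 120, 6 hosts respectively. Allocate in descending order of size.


138 hosts -> /24 (254 usable): 192.168.114.0/24
120 hosts -> /25 (126 usable): 192.168.115.0/25
6 hosts -> /29 (6 usable): 192.168.115.128/29
Allocation: 192.168.114.0/24 (138 hosts, 254 usable); 192.168.115.0/25 (120 hosts, 126 usable); 192.168.115.128/29 (6 hosts, 6 usable)


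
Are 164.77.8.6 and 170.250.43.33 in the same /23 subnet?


Mask: 255.255.254.0
164.77.8.6 AND mask = 164.77.8.0
170.250.43.33 AND mask = 170.250.42.0
No, different subnets (164.77.8.0 vs 170.250.42.0)


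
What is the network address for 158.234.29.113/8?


IP:   10011110.11101010.00011101.01110001
Mask: 11111111.00000000.00000000.00000000
AND operation:
Net:  10011110.00000000.00000000.00000000
Network: 158.0.0.0/8


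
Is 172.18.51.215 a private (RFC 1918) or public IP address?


RFC 1918 private ranges:
  10.0.0.0/8 (10.0.0.0 - 10.255.255.255)
  172.16.0.0/12 (172.16.0.0 - 172.31.255.255)
  192.168.0.0/16 (192.168.0.0 - 192.168.255.255)
Private (in 172.16.0.0/12)


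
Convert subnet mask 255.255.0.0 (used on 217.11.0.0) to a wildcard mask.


Subnet mask: 255.255.0.0
Wildcard = 255.255.255.255 - subnet mask
255 - 255 = 0
255 - 255 = 0
255 - 0 = 255
255 - 0 = 255
Wildcard: 0.0.255.255


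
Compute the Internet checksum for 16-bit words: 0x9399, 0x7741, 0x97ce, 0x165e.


Sum all words (with carry folding):
+ 0x9399 = 0x9399
+ 0x7741 = 0x0adb
+ 0x97ce = 0xa2a9
+ 0x165e = 0xb907
One's complement: ~0xb907
Checksum = 0x46f8


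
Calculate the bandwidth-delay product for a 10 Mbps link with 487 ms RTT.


BDP = bandwidth * RTT
= 10 Mbps * 487 ms
= 10 * 1e6 * 487 / 1000 bits
= 4870000 bits
= 608750 bytes
= 594.4824 KB
BDP = 4870000 bits (608750 bytes)


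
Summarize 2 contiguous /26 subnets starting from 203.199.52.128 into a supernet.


Original prefix: /26
Number of subnets: 2 = 2^1
New prefix = 26 - 1 = 25
Supernet: 203.199.52.128/25


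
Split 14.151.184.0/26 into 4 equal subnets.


New prefix = 26 + 2 = 28
Each subnet has 16 addresses
  14.151.184.0/28
  14.151.184.16/28
  14.151.184.32/28
  14.151.184.48/28
Subnets: 14.151.184.0/28, 14.151.184.16/28, 14.151.184.32/28, 14.151.184.48/28


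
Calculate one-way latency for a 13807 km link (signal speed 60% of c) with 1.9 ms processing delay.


Speed = 0.6 * 3e5 km/s = 180000 km/s
Propagation delay = 13807 / 180000 = 0.0767 s = 76.7056 ms
Processing delay = 1.9 ms
Total one-way latency = 78.6056 ms


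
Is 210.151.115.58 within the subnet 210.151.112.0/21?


Subnet network: 210.151.112.0
Test IP AND mask: 210.151.112.0
Yes, 210.151.115.58 is in 210.151.112.0/21


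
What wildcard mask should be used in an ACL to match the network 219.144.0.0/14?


Subnet mask: 255.252.0.0
Wildcard = 255.255.255.255 - subnet mask
255 - 255 = 0
255 - 252 = 3
255 - 0 = 255
255 - 0 = 255
Wildcard: 0.3.255.255


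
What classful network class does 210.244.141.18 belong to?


First octet: 210
Binary: 11010010
110xxxxx -> Class C (192-223)
Class C, default mask 255.255.255.0 (/24)


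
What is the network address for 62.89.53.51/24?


IP:   00111110.01011001.00110101.00110011
Mask: 11111111.11111111.11111111.00000000
AND operation:
Net:  00111110.01011001.00110101.00000000
Network: 62.89.53.0/24


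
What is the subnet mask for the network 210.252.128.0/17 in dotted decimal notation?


/17 means 17 network bits, 15 host bits
Binary: 11111111111111111000000000000000
Mask: 255.255.128.0


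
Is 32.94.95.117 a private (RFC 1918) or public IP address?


RFC 1918 private ranges:
  10.0.0.0/8 (10.0.0.0 - 10.255.255.255)
  172.16.0.0/12 (172.16.0.0 - 172.31.255.255)
  192.168.0.0/16 (192.168.0.0 - 192.168.255.255)
Public (not in any RFC 1918 range)


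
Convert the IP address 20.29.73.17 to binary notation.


20 = 00010100
29 = 00011101
73 = 01001001
17 = 00010001
Binary: 00010100.00011101.01001001.00010001


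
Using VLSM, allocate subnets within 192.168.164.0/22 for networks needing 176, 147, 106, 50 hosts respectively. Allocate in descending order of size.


176 hosts -> /24 (254 usable): 192.168.164.0/24
147 hosts -> /24 (254 usable): 192.168.165.0/24
106 hosts -> /25 (126 usable): 192.168.166.0/25
50 hosts -> /26 (62 usable): 192.168.166.128/26
Allocation: 192.168.164.0/24 (176 hosts, 254 usable); 192.168.165.0/24 (147 hosts, 254 usable); 192.168.166.0/25 (106 hosts, 126 usable); 192.168.166.128/26 (50 hosts, 62 usable)


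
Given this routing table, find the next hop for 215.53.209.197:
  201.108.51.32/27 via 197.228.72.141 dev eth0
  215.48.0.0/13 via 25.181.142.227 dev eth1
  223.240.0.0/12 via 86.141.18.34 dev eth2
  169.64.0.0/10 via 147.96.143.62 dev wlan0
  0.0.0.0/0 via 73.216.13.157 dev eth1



Longest prefix match for 215.53.209.197:
  /27 201.108.51.32: no
  /13 215.48.0.0: MATCH
  /12 223.240.0.0: no
  /10 169.64.0.0: no
  /0 0.0.0.0: MATCH
Selected: next-hop 25.181.142.227 via eth1 (matched /13)


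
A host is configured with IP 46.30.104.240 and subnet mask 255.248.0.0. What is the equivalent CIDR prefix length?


Binary: 11111111.11111000.00000000.00000000
Count leading 1s
Prefix: /13


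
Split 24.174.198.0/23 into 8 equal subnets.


New prefix = 23 + 3 = 26
Each subnet has 64 addresses
  24.174.198.0/26
  24.174.198.64/26
  24.174.198.128/26
  24.174.198.192/26
  24.174.199.0/26
  24.174.199.64/26
  24.174.199.128/26
  24.174.199.192/26
Subnets: 24.174.198.0/26, 24.174.198.64/26, 24.174.198.128/26, 24.174.198.192/26, 24.174.199.0/26, 24.174.199.64/26, 24.174.199.128/26, 24.174.199.192/26


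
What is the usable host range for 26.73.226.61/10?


Network: 26.64.0.0
Broadcast: 26.127.255.255
First usable = network + 1
Last usable = broadcast - 1
Range: 26.64.0.1 to 26.127.255.254


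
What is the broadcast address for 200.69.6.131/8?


Network: 200.0.0.0/8
Host bits = 24
Set all host bits to 1:
Broadcast: 200.255.255.255


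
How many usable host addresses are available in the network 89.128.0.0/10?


Host bits = 32 - 10 = 22
Total addresses = 2^22 = 4194304
Usable = total - 2 (network and broadcast)
Usable hosts: 4194302


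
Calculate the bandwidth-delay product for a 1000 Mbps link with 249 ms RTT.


BDP = bandwidth * RTT
= 1000 Mbps * 249 ms
= 1000 * 1e6 * 249 / 1000 bits
= 249000000 bits
= 31125000 bytes
= 30395.5078 KB
BDP = 249000000 bits (31125000 bytes)


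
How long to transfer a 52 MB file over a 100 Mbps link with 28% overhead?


Effective throughput = 100 * (1 - 28/100) = 72 Mbps
File size in Mb = 52 * 8 = 416 Mb
Time = 416 / 72
Time = 5.7778 seconds


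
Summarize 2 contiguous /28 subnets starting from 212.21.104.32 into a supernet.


Original prefix: /28
Number of subnets: 2 = 2^1
New prefix = 28 - 1 = 27
Supernet: 212.21.104.32/27


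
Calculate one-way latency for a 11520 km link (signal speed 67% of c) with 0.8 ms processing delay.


Speed = 0.67 * 3e5 km/s = 201000 km/s
Propagation delay = 11520 / 201000 = 0.0573 s = 57.3134 ms
Processing delay = 0.8 ms
Total one-way latency = 58.1134 ms


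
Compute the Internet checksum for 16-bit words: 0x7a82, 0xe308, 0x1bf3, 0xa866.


Sum all words (with carry folding):
+ 0x7a82 = 0x7a82
+ 0xe308 = 0x5d8b
+ 0x1bf3 = 0x797e
+ 0xa866 = 0x21e5
One's complement: ~0x21e5
Checksum = 0xde1a


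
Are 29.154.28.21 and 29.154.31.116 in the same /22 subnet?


Mask: 255.255.252.0
29.154.28.21 AND mask = 29.154.28.0
29.154.31.116 AND mask = 29.154.28.0
Yes, same subnet (29.154.28.0)


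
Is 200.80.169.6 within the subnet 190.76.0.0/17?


Subnet network: 190.76.0.0
Test IP AND mask: 200.80.128.0
No, 200.80.169.6 is not in 190.76.0.0/17


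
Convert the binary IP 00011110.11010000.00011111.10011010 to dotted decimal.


00011110 = 30
11010000 = 208
00011111 = 31
10011010 = 154
IP: 30.208.31.154


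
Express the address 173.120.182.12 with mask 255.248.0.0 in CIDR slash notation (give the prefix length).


Binary: 11111111.11111000.00000000.00000000
Count leading 1s
Prefix: /13


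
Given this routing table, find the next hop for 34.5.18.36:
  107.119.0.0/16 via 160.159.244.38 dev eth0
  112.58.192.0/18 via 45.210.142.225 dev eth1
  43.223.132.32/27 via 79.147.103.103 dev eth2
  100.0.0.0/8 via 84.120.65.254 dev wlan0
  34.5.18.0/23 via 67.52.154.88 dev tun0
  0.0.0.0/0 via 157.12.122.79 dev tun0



Longest prefix match for 34.5.18.36:
  /16 107.119.0.0: no
  /18 112.58.192.0: no
  /27 43.223.132.32: no
  /8 100.0.0.0: no
  /23 34.5.18.0: MATCH
  /0 0.0.0.0: MATCH
Selected: next-hop 67.52.154.88 via tun0 (matched /23)


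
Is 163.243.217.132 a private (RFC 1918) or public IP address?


RFC 1918 private ranges:
  10.0.0.0/8 (10.0.0.0 - 10.255.255.255)
  172.16.0.0/12 (172.16.0.0 - 172.31.255.255)
  192.168.0.0/16 (192.168.0.0 - 192.168.255.255)
Public (not in any RFC 1918 range)


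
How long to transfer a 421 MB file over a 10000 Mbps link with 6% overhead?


Effective throughput = 10000 * (1 - 6/100) = 9400 Mbps
File size in Mb = 421 * 8 = 3368 Mb
Time = 3368 / 9400
Time = 0.3583 seconds


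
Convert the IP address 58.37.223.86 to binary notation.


58 = 00111010
37 = 00100101
223 = 11011111
86 = 01010110
Binary: 00111010.00100101.11011111.01010110


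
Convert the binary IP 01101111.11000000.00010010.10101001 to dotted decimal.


01101111 = 111
11000000 = 192
00010010 = 18
10101001 = 169
IP: 111.192.18.169


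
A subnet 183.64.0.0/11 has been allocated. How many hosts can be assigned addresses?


Host bits = 32 - 11 = 21
Total addresses = 2^21 = 2097152
Usable = total - 2 (network and broadcast)
Usable hosts: 2097150


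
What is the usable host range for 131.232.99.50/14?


Network: 131.232.0.0
Broadcast: 131.235.255.255
First usable = network + 1
Last usable = broadcast - 1
Range: 131.232.0.1 to 131.235.255.254


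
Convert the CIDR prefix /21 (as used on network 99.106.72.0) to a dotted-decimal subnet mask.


/21 means 21 network bits, 11 host bits
Binary: 11111111111111111111100000000000
Mask: 255.255.248.0


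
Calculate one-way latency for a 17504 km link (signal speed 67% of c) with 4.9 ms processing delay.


Speed = 0.67 * 3e5 km/s = 201000 km/s
Propagation delay = 17504 / 201000 = 0.0871 s = 87.0846 ms
Processing delay = 4.9 ms
Total one-way latency = 91.9846 ms


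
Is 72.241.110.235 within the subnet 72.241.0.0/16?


Subnet network: 72.241.0.0
Test IP AND mask: 72.241.0.0
Yes, 72.241.110.235 is in 72.241.0.0/16


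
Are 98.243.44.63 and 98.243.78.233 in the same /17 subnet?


Mask: 255.255.128.0
98.243.44.63 AND mask = 98.243.0.0
98.243.78.233 AND mask = 98.243.0.0
Yes, same subnet (98.243.0.0)


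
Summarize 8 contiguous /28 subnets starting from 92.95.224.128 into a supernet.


Original prefix: /28
Number of subnets: 8 = 2^3
New prefix = 28 - 3 = 25
Supernet: 92.95.224.128/25


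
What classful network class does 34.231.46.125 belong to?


First octet: 34
Binary: 00100010
0xxxxxxx -> Class A (1-126)
Class A, default mask 255.0.0.0 (/8)


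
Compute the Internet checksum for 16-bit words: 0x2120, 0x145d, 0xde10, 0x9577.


Sum all words (with carry folding):
+ 0x2120 = 0x2120
+ 0x145d = 0x357d
+ 0xde10 = 0x138e
+ 0x9577 = 0xa905
One's complement: ~0xa905
Checksum = 0x56fa


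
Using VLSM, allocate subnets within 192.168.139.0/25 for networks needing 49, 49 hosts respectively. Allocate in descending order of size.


49 hosts -> /26 (62 usable): 192.168.139.0/26
49 hosts -> /26 (62 usable): 192.168.139.64/26
Allocation: 192.168.139.0/26 (49 hosts, 62 usable); 192.168.139.64/26 (49 hosts, 62 usable)


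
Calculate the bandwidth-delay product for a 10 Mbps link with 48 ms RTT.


BDP = bandwidth * RTT
= 10 Mbps * 48 ms
= 10 * 1e6 * 48 / 1000 bits
= 480000 bits
= 60000 bytes
= 58.5938 KB
BDP = 480000 bits (60000 bytes)


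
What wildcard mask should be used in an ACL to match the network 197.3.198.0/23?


Subnet mask: 255.255.254.0
Wildcard = 255.255.255.255 - subnet mask
255 - 255 = 0
255 - 255 = 0
255 - 254 = 1
255 - 0 = 255
Wildcard: 0.0.1.255


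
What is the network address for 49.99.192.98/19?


IP:   00110001.01100011.11000000.01100010
Mask: 11111111.11111111.11100000.00000000
AND operation:
Net:  00110001.01100011.11000000.00000000
Network: 49.99.192.0/19


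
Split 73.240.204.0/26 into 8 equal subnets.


New prefix = 26 + 3 = 29
Each subnet has 8 addresses
  73.240.204.0/29
  73.240.204.8/29
  73.240.204.16/29
  73.240.204.24/29
  73.240.204.32/29
  73.240.204.40/29
  73.240.204.48/29
  73.240.204.56/29
Subnets: 73.240.204.0/29, 73.240.204.8/29, 73.240.204.16/29, 73.240.204.24/29, 73.240.204.32/29, 73.240.204.40/29, 73.240.204.48/29, 73.240.204.56/29


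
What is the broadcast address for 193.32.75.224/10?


Network: 193.0.0.0/10
Host bits = 22
Set all host bits to 1:
Broadcast: 193.63.255.255


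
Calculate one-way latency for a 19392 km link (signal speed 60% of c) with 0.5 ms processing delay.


Speed = 0.6 * 3e5 km/s = 180000 km/s
Propagation delay = 19392 / 180000 = 0.1077 s = 107.7333 ms
Processing delay = 0.5 ms
Total one-way latency = 108.2333 ms


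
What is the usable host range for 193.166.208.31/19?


Network: 193.166.192.0
Broadcast: 193.166.223.255
First usable = network + 1
Last usable = broadcast - 1
Range: 193.166.192.1 to 193.166.223.254


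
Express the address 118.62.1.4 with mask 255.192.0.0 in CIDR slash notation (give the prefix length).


Binary: 11111111.11000000.00000000.00000000
Count leading 1s
Prefix: /10


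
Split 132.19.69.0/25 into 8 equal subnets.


New prefix = 25 + 3 = 28
Each subnet has 16 addresses
  132.19.69.0/28
  132.19.69.16/28
  132.19.69.32/28
  132.19.69.48/28
  132.19.69.64/28
  132.19.69.80/28
  132.19.69.96/28
  132.19.69.112/28
Subnets: 132.19.69.0/28, 132.19.69.16/28, 132.19.69.32/28, 132.19.69.48/28, 132.19.69.64/28, 132.19.69.80/28, 132.19.69.96/28, 132.19.69.112/28


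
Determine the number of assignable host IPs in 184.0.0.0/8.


Host bits = 32 - 8 = 24
Total addresses = 2^24 = 16777216
Usable = total - 2 (network and broadcast)
Usable hosts: 16777214


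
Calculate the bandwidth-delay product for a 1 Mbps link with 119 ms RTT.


BDP = bandwidth * RTT
= 1 Mbps * 119 ms
= 1 * 1e6 * 119 / 1000 bits
= 119000 bits
= 14875 bytes
= 14.5264 KB
BDP = 119000 bits (14875 bytes)


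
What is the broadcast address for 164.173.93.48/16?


Network: 164.173.0.0/16
Host bits = 16
Set all host bits to 1:
Broadcast: 164.173.255.255


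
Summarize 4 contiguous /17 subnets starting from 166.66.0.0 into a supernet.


Original prefix: /17
Number of subnets: 4 = 2^2
New prefix = 17 - 2 = 15
Supernet: 166.66.0.0/15


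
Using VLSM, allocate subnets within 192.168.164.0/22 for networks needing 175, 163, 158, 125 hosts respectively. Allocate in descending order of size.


175 hosts -> /24 (254 usable): 192.168.164.0/24
163 hosts -> /24 (254 usable): 192.168.165.0/24
158 hosts -> /24 (254 usable): 192.168.166.0/24
125 hosts -> /25 (126 usable): 192.168.167.0/25
Allocation: 192.168.164.0/24 (175 hosts, 254 usable); 192.168.165.0/24 (163 hosts, 254 usable); 192.168.166.0/24 (158 hosts, 254 usable); 192.168.167.0/25 (125 hosts, 126 usable)


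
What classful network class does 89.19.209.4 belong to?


First octet: 89
Binary: 01011001
0xxxxxxx -> Class A (1-126)
Class A, default mask 255.0.0.0 (/8)


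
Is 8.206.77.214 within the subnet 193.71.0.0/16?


Subnet network: 193.71.0.0
Test IP AND mask: 8.206.0.0
No, 8.206.77.214 is not in 193.71.0.0/16


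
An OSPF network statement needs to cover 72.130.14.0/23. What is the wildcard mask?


Subnet mask: 255.255.254.0
Wildcard = 255.255.255.255 - subnet mask
255 - 255 = 0
255 - 255 = 0
255 - 254 = 1
255 - 0 = 255
Wildcard: 0.0.1.255


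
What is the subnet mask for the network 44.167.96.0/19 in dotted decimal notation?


/19 means 19 network bits, 13 host bits
Binary: 11111111111111111110000000000000
Mask: 255.255.224.0


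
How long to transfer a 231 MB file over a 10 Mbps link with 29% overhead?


Effective throughput = 10 * (1 - 29/100) = 7.1 Mbps
File size in Mb = 231 * 8 = 1848 Mb
Time = 1848 / 7.1
Time = 260.2817 seconds


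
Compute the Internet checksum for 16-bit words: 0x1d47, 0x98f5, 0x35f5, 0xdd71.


Sum all words (with carry folding):
+ 0x1d47 = 0x1d47
+ 0x98f5 = 0xb63c
+ 0x35f5 = 0xec31
+ 0xdd71 = 0xc9a3
One's complement: ~0xc9a3
Checksum = 0x365c


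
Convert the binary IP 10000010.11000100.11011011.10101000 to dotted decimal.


10000010 = 130
11000100 = 196
11011011 = 219
10101000 = 168
IP: 130.196.219.168


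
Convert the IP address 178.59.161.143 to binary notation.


178 = 10110010
59 = 00111011
161 = 10100001
143 = 10001111
Binary: 10110010.00111011.10100001.10001111


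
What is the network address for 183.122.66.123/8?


IP:   10110111.01111010.01000010.01111011
Mask: 11111111.00000000.00000000.00000000
AND operation:
Net:  10110111.00000000.00000000.00000000
Network: 183.0.0.0/8


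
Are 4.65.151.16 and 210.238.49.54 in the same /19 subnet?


Mask: 255.255.224.0
4.65.151.16 AND mask = 4.65.128.0
210.238.49.54 AND mask = 210.238.32.0
No, different subnets (4.65.128.0 vs 210.238.32.0)


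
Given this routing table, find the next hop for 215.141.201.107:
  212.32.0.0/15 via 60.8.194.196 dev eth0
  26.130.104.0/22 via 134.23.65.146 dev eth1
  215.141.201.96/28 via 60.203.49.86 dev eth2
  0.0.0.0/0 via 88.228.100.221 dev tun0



Longest prefix match for 215.141.201.107:
  /15 212.32.0.0: no
  /22 26.130.104.0: no
  /28 215.141.201.96: MATCH
  /0 0.0.0.0: MATCH
Selected: next-hop 60.203.49.86 via eth2 (matched /28)


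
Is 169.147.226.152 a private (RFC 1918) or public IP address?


RFC 1918 private ranges:
  10.0.0.0/8 (10.0.0.0 - 10.255.255.255)
  172.16.0.0/12 (172.16.0.0 - 172.31.255.255)
  192.168.0.0/16 (192.168.0.0 - 192.168.255.255)
Public (not in any RFC 1918 range)


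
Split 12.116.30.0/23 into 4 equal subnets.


New prefix = 23 + 2 = 25
Each subnet has 128 addresses
  12.116.30.0/25
  12.116.30.128/25
  12.116.31.0/25
  12.116.31.128/25
Subnets: 12.116.30.0/25, 12.116.30.128/25, 12.116.31.0/25, 12.116.31.128/25


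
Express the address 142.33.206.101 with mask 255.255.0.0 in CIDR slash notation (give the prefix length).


Binary: 11111111.11111111.00000000.00000000
Count leading 1s
Prefix: /16


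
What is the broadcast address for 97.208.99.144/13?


Network: 97.208.0.0/13
Host bits = 19
Set all host bits to 1:
Broadcast: 97.215.255.255


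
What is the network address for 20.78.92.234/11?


IP:   00010100.01001110.01011100.11101010
Mask: 11111111.11100000.00000000.00000000
AND operation:
Net:  00010100.01000000.00000000.00000000
Network: 20.64.0.0/11


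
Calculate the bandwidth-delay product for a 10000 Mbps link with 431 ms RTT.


BDP = bandwidth * RTT
= 10000 Mbps * 431 ms
= 10000 * 1e6 * 431 / 1000 bits
= 4310000000 bits
= 538750000 bytes
= 526123.0469 KB
BDP = 4310000000 bits (538750000 bytes)


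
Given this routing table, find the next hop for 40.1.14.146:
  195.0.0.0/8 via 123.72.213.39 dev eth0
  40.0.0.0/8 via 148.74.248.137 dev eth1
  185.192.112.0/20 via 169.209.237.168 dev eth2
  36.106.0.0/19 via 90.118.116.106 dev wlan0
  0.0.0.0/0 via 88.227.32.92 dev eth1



Longest prefix match for 40.1.14.146:
  /8 195.0.0.0: no
  /8 40.0.0.0: MATCH
  /20 185.192.112.0: no
  /19 36.106.0.0: no
  /0 0.0.0.0: MATCH
Selected: next-hop 148.74.248.137 via eth1 (matched /8)


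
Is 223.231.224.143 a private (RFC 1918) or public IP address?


RFC 1918 private ranges:
  10.0.0.0/8 (10.0.0.0 - 10.255.255.255)
  172.16.0.0/12 (172.16.0.0 - 172.31.255.255)
  192.168.0.0/16 (192.168.0.0 - 192.168.255.255)
Public (not in any RFC 1918 range)


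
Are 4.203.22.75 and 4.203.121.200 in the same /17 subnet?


Mask: 255.255.128.0
4.203.22.75 AND mask = 4.203.0.0
4.203.121.200 AND mask = 4.203.0.0
Yes, same subnet (4.203.0.0)


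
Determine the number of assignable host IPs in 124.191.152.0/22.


Host bits = 32 - 22 = 10
Total addresses = 2^10 = 1024
Usable = total - 2 (network and broadcast)
Usable hosts: 1022


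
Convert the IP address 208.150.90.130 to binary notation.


208 = 11010000
150 = 10010110
90 = 01011010
130 = 10000010
Binary: 11010000.10010110.01011010.10000010


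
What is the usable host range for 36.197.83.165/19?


Network: 36.197.64.0
Broadcast: 36.197.95.255
First usable = network + 1
Last usable = broadcast - 1
Range: 36.197.64.1 to 36.197.95.254


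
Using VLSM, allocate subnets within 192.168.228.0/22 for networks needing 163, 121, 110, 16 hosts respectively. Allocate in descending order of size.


163 hosts -> /24 (254 usable): 192.168.228.0/24
121 hosts -> /25 (126 usable): 192.168.229.0/25
110 hosts -> /25 (126 usable): 192.168.229.128/25
16 hosts -> /27 (30 usable): 192.168.230.0/27
Allocation: 192.168.228.0/24 (163 hosts, 254 usable); 192.168.229.0/25 (121 hosts, 126 usable); 192.168.229.128/25 (110 hosts, 126 usable); 192.168.230.0/27 (16 hosts, 30 usable)


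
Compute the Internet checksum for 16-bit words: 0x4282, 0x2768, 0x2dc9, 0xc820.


Sum all words (with carry folding):
+ 0x4282 = 0x4282
+ 0x2768 = 0x69ea
+ 0x2dc9 = 0x97b3
+ 0xc820 = 0x5fd4
One's complement: ~0x5fd4
Checksum = 0xa02b


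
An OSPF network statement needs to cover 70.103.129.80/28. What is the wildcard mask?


Subnet mask: 255.255.255.240
Wildcard = 255.255.255.255 - subnet mask
255 - 255 = 0
255 - 255 = 0
255 - 255 = 0
255 - 240 = 15
Wildcard: 0.0.0.15


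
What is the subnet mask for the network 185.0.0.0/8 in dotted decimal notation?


/8 means 8 network bits, 24 host bits
Binary: 11111111000000000000000000000000
Mask: 255.0.0.0


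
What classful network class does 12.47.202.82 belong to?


First octet: 12
Binary: 00001100
0xxxxxxx -> Class A (1-126)
Class A, default mask 255.0.0.0 (/8)


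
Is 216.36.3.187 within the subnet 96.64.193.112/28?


Subnet network: 96.64.193.112
Test IP AND mask: 216.36.3.176
No, 216.36.3.187 is not in 96.64.193.112/28


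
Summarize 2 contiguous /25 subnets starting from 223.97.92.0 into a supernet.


Original prefix: /25
Number of subnets: 2 = 2^1
New prefix = 25 - 1 = 24
Supernet: 223.97.92.0/24


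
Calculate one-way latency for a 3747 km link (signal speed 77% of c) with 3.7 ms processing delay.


Speed = 0.77 * 3e5 km/s = 231000 km/s
Propagation delay = 3747 / 231000 = 0.0162 s = 16.2208 ms
Processing delay = 3.7 ms
Total one-way latency = 19.9208 ms


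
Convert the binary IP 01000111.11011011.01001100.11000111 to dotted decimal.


01000111 = 71
11011011 = 219
01001100 = 76
11000111 = 199
IP: 71.219.76.199


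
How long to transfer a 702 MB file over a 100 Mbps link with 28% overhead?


Effective throughput = 100 * (1 - 28/100) = 72 Mbps
File size in Mb = 702 * 8 = 5616 Mb
Time = 5616 / 72
Time = 78 seconds


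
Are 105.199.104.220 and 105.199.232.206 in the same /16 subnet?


Mask: 255.255.0.0
105.199.104.220 AND mask = 105.199.0.0
105.199.232.206 AND mask = 105.199.0.0
Yes, same subnet (105.199.0.0)


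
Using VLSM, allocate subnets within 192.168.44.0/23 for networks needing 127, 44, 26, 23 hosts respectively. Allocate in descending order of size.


127 hosts -> /24 (254 usable): 192.168.44.0/24
44 hosts -> /26 (62 usable): 192.168.45.0/26
26 hosts -> /27 (30 usable): 192.168.45.64/27
23 hosts -> /27 (30 usable): 192.168.45.96/27
Allocation: 192.168.44.0/24 (127 hosts, 254 usable); 192.168.45.0/26 (44 hosts, 62 usable); 192.168.45.64/27 (26 hosts, 30 usable); 192.168.45.96/27 (23 hosts, 30 usable)


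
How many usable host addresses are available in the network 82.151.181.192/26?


Host bits = 32 - 26 = 6
Total addresses = 2^6 = 64
Usable = total - 2 (network and broadcast)
Usable hosts: 62


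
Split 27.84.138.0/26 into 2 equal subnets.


New prefix = 26 + 1 = 27
Each subnet has 32 addresses
  27.84.138.0/27
  27.84.138.32/27
Subnets: 27.84.138.0/27, 27.84.138.32/27


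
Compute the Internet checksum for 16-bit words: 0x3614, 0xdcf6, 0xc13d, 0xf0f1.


Sum all words (with carry folding):
+ 0x3614 = 0x3614
+ 0xdcf6 = 0x130b
+ 0xc13d = 0xd448
+ 0xf0f1 = 0xc53a
One's complement: ~0xc53a
Checksum = 0x3ac5


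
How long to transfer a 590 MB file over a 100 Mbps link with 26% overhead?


Effective throughput = 100 * (1 - 26/100) = 74 Mbps
File size in Mb = 590 * 8 = 4720 Mb
Time = 4720 / 74
Time = 63.7838 seconds


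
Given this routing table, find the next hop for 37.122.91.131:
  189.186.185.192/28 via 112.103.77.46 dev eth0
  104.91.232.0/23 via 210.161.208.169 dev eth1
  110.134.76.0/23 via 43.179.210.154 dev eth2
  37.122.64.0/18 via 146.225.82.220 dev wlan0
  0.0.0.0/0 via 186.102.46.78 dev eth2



Longest prefix match for 37.122.91.131:
  /28 189.186.185.192: no
  /23 104.91.232.0: no
  /23 110.134.76.0: no
  /18 37.122.64.0: MATCH
  /0 0.0.0.0: MATCH
Selected: next-hop 146.225.82.220 via wlan0 (matched /18)


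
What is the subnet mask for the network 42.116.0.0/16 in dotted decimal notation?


/16 means 16 network bits, 16 host bits
Binary: 11111111111111110000000000000000
Mask: 255.255.0.0


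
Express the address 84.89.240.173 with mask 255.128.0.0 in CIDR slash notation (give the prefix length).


Binary: 11111111.10000000.00000000.00000000
Count leading 1s
Prefix: /9


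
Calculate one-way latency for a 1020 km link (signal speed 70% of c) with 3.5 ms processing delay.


Speed = 0.7 * 3e5 km/s = 210000 km/s
Propagation delay = 1020 / 210000 = 0.0049 s = 4.8571 ms
Processing delay = 3.5 ms
Total one-way latency = 8.3571 ms


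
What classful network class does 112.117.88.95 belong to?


First octet: 112
Binary: 01110000
0xxxxxxx -> Class A (1-126)
Class A, default mask 255.0.0.0 (/8)


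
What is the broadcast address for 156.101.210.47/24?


Network: 156.101.210.0/24
Host bits = 8
Set all host bits to 1:
Broadcast: 156.101.210.255


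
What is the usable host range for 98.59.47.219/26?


Network: 98.59.47.192
Broadcast: 98.59.47.255
First usable = network + 1
Last usable = broadcast - 1
Range: 98.59.47.193 to 98.59.47.254


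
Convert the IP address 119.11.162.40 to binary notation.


119 = 01110111
11 = 00001011
162 = 10100010
40 = 00101000
Binary: 01110111.00001011.10100010.00101000


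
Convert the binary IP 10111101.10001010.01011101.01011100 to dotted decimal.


10111101 = 189
10001010 = 138
01011101 = 93
01011100 = 92
IP: 189.138.93.92


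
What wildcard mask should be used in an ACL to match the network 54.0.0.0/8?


Subnet mask: 255.0.0.0
Wildcard = 255.255.255.255 - subnet mask
255 - 255 = 0
255 - 0 = 255
255 - 0 = 255
255 - 0 = 255
Wildcard: 0.255.255.255


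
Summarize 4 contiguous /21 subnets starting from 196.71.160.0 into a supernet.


Original prefix: /21
Number of subnets: 4 = 2^2
New prefix = 21 - 2 = 19
Supernet: 196.71.160.0/19


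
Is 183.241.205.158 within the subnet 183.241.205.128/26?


Subnet network: 183.241.205.128
Test IP AND mask: 183.241.205.128
Yes, 183.241.205.158 is in 183.241.205.128/26


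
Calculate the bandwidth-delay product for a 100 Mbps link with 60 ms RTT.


BDP = bandwidth * RTT
= 100 Mbps * 60 ms
= 100 * 1e6 * 60 / 1000 bits
= 6000000 bits
= 750000 bytes
= 732.4219 KB
BDP = 6000000 bits (750000 bytes)


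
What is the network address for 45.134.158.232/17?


IP:   00101101.10000110.10011110.11101000
Mask: 11111111.11111111.10000000.00000000
AND operation:
Net:  00101101.10000110.10000000.00000000
Network: 45.134.128.0/17


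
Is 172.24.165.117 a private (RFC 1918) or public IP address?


RFC 1918 private ranges:
  10.0.0.0/8 (10.0.0.0 - 10.255.255.255)
  172.16.0.0/12 (172.16.0.0 - 172.31.255.255)
  192.168.0.0/16 (192.168.0.0 - 192.168.255.255)
Private (in 172.16.0.0/12)


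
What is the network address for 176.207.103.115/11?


IP:   10110000.11001111.01100111.01110011
Mask: 11111111.11100000.00000000.00000000
AND operation:
Net:  10110000.11000000.00000000.00000000
Network: 176.192.0.0/11


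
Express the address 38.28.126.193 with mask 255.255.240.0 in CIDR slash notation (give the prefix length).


Binary: 11111111.11111111.11110000.00000000
Count leading 1s
Prefix: /20


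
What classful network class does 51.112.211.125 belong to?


First octet: 51
Binary: 00110011
0xxxxxxx -> Class A (1-126)
Class A, default mask 255.0.0.0 (/8)


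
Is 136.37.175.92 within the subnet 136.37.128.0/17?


Subnet network: 136.37.128.0
Test IP AND mask: 136.37.128.0
Yes, 136.37.175.92 is in 136.37.128.0/17


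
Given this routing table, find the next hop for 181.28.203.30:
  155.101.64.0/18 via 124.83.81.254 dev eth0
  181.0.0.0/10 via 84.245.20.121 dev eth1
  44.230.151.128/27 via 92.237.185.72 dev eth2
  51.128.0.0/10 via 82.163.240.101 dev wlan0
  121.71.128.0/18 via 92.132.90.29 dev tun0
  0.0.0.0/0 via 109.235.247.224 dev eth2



Longest prefix match for 181.28.203.30:
  /18 155.101.64.0: no
  /10 181.0.0.0: MATCH
  /27 44.230.151.128: no
  /10 51.128.0.0: no
  /18 121.71.128.0: no
  /0 0.0.0.0: MATCH
Selected: next-hop 84.245.20.121 via eth1 (matched /10)


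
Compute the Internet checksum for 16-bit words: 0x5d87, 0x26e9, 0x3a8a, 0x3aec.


Sum all words (with carry folding):
+ 0x5d87 = 0x5d87
+ 0x26e9 = 0x8470
+ 0x3a8a = 0xbefa
+ 0x3aec = 0xf9e6
One's complement: ~0xf9e6
Checksum = 0x0619


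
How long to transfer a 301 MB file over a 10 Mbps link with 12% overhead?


Effective throughput = 10 * (1 - 12/100) = 8.8 Mbps
File size in Mb = 301 * 8 = 2408 Mb
Time = 2408 / 8.8
Time = 273.6364 seconds
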